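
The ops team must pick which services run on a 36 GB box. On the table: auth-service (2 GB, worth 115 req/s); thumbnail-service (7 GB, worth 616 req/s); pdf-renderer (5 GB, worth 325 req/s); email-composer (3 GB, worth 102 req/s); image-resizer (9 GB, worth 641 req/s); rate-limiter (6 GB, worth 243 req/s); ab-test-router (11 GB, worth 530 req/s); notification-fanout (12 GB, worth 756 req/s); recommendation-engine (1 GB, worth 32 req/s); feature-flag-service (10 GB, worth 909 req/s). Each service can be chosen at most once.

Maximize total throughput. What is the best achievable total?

2721

Greedy by ratio would take auth-service + thumbnail-service + pdf-renderer + email-composer + image-resizer + feature-flag-service: 36 GB used, total 2708.
Replace email-composer and image-resizer with notification-fanout: the trade gains 13 net, giving 2721 at 36 GB.
No other feasible combination exceeds 2721.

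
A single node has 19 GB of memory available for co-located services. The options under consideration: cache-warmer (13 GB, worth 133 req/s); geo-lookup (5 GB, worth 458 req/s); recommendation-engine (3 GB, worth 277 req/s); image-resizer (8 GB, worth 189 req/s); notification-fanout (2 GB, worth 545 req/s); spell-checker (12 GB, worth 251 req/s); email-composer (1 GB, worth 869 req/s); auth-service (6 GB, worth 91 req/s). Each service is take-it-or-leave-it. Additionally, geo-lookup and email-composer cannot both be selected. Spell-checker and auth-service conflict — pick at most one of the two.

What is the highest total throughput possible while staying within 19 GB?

1942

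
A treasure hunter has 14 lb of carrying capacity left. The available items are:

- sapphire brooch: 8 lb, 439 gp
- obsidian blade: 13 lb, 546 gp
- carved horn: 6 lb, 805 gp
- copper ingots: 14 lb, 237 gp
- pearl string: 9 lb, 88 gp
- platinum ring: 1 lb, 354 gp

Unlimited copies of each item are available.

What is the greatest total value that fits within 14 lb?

4956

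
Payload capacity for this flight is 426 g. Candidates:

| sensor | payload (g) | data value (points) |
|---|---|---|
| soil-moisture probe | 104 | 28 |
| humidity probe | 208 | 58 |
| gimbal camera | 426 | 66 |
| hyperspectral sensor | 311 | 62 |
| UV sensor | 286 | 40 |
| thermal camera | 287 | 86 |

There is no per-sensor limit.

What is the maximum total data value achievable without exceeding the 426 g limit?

116

Ranking by ratio (data value/g): thermal camera 0.30, humidity probe 0.28, soil-moisture probe 0.27.
The ratio heuristic lands on soil-moisture probe + thermal camera (114) but leaves 35 g idle.
The 391 g tied up in soil-moisture probe and thermal camera is better spent on 2×humidity probe — total rises to 116 (416 g).
That's the maximum — no swap from here does better than 116.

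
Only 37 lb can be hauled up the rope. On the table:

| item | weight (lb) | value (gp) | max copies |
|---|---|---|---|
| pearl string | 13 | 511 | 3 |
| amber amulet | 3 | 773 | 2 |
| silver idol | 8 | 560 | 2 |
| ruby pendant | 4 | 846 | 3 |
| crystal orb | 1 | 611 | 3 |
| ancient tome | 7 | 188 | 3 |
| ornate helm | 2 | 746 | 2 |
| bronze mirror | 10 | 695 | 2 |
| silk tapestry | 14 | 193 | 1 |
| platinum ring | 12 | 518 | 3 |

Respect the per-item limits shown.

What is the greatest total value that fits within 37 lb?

8104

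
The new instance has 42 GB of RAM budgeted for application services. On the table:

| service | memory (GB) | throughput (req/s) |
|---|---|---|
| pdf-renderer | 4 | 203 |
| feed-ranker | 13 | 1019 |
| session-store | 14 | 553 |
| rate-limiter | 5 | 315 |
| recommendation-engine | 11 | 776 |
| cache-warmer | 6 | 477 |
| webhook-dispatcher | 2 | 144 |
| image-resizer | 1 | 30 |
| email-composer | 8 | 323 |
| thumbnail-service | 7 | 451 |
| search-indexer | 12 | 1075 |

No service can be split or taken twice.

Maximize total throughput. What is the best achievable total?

By throughput per GB: search-indexer 89.58, cache-warmer 79.50, feed-ranker 78.38 lead.
Filling by ratio: feed-ranker + cache-warmer + webhook-dispatcher + image-resizer + thumbnail-service + search-indexer for 3196, with 1 GB left unused.
Dropping webhook-dispatcher and image-resizer and thumbnail-service frees 10 GB; slotting in recommendation-engine (11 GB) lifts the total to 3347 at 42 GB.
Nothing else within 42 GB beats 3347.

3347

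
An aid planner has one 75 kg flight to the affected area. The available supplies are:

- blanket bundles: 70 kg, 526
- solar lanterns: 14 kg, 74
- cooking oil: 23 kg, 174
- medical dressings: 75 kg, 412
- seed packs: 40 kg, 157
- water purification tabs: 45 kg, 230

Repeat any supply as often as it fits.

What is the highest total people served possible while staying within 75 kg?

526

Filling by ratio: 3×cooking oil for 522, with 6 kg left unused.
Replace 3×cooking oil with blanket bundles: the trade gains 4 net, giving 526 at 70 kg.
No other feasible combination exceeds 526.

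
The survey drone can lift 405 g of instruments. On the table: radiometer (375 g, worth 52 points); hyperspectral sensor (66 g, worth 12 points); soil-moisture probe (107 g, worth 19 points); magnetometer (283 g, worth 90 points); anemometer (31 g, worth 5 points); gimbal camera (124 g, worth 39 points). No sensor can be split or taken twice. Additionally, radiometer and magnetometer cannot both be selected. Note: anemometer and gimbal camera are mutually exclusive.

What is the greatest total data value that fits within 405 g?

109

Density check — magnetometer 0.32, gimbal camera 0.31, hyperspectral sensor 0.18 are the best per g.
The ratio heuristic lands on hyperspectral sensor + magnetometer + anemometer (107) but leaves 25 g idle.
Dropping hyperspectral sensor and anemometer frees 97 g; slotting in soil-moisture probe (107 g) lifts the total to 109 at 390 g.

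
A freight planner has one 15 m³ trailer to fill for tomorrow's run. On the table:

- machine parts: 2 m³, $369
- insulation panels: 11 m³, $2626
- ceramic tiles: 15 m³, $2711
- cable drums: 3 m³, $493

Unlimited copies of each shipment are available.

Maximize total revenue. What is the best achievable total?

3364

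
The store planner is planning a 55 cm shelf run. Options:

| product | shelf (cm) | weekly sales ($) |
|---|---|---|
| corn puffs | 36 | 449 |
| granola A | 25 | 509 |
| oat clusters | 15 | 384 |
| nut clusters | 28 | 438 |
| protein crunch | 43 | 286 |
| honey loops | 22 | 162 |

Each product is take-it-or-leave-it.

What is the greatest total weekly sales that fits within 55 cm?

947

A density-first pass picks granola A + oat clusters — 893 at 40 cm.
The 15 cm tied up in oat clusters is better spent on nut clusters — total rises to 947 (53 cm).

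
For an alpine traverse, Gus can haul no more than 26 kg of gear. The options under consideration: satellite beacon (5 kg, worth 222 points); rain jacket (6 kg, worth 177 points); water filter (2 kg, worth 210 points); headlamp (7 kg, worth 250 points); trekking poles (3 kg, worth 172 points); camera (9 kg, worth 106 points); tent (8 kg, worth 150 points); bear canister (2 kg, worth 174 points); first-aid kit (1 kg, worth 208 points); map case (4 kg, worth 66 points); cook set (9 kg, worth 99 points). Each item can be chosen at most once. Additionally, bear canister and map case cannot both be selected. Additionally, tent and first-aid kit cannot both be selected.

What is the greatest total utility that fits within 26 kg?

Density check — first-aid kit 208.00, water filter 105.00, bear canister 87.00, trekking poles 57.33 are the best per kg.
Best packing: satellite beacon + rain jacket + water filter + headlamp + trekking poles + bear canister + first-aid kit — 26 kg, 1413 total.
Runner-up satellite beacon + rain jacket + water filter + headlamp + bear canister + first-aid kit tops out at 1241.

1413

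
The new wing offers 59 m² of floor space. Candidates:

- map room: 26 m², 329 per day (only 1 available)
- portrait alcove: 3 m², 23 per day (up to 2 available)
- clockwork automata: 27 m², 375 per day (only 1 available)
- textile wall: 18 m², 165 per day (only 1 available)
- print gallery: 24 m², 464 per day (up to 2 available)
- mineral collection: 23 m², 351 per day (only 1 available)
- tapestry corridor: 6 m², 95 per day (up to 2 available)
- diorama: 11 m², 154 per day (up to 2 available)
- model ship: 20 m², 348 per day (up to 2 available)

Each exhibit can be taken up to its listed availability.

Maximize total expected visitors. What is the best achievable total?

1082

Ranking by ratio (expected visitors/m²): print gallery 19.33, model ship 17.40, tapestry corridor 15.83, mineral collection 15.26.
The ratio heuristic lands on portrait alcove + 2×print gallery + tapestry corridor (1046) but leaves 2 m² idle.
Dropping portrait alcove and tapestry corridor frees 9 m²; slotting in diorama (11 m²) lifts the total to 1082 at 59 m².
Every other selection either busts 59 m² or exceeds an availability limit or fails to beat 1082.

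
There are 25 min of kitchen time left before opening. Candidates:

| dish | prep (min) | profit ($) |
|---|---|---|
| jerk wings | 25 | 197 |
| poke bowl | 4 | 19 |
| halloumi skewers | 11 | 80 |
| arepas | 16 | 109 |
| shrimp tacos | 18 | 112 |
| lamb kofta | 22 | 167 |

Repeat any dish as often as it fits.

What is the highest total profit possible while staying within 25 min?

197

Density check — jerk wings 7.88, lamb kofta 7.59, halloumi skewers 7.27, arepas 6.81 are the best per min.
Jerk wings uses 25 of the 25 min and totals 197.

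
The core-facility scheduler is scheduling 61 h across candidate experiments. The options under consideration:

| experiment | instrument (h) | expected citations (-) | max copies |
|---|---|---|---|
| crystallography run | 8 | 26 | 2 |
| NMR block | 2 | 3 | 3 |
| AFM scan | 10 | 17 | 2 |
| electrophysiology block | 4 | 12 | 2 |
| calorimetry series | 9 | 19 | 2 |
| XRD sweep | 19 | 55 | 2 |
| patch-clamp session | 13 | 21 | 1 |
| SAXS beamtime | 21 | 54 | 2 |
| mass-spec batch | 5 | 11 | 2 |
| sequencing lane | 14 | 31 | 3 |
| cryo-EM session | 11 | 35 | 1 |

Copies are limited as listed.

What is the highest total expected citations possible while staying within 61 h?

183

A density-first pass picks 2×crystallography run + NMR block + 2×electrophysiology block + XRD sweep + mass-spec batch + cryo-EM session — 180 at 61 h.
A better packing is crystallography run + electrophysiology block + 2×XRD sweep + cryo-EM session: 61 h, total 183.
Nothing else within 61 h beats 183.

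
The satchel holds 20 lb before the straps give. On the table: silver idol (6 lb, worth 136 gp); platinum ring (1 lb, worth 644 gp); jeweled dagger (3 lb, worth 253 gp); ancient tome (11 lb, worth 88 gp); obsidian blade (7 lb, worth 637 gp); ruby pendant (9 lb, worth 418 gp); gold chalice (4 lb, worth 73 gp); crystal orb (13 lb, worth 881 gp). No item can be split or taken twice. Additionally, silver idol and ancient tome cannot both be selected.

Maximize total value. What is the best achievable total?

1952

By value per lb: platinum ring 644.00, obsidian blade 91.00, jeweled dagger 84.33 lead.
Platinum ring + jeweled dagger + obsidian blade + ruby pendant uses 20 of the 20 lb and totals 1952.
The closest alternative, platinum ring + jeweled dagger + crystal orb, reaches only 1778.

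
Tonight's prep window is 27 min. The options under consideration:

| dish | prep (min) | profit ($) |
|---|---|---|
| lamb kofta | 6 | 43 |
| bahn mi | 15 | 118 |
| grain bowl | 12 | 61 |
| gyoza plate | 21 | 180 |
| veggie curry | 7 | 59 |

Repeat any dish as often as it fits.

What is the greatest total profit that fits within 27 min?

Best packing: lamb kofta + gyoza plate — 27 min, 223 total.
That's the maximum — no swap from here does better than 223.

223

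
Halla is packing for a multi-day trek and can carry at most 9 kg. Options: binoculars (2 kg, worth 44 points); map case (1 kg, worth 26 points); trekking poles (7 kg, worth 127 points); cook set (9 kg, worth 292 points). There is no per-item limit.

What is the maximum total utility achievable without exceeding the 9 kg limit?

Best packing: cook set — 9 kg, 292 total.
That's the maximum — no swap from here does better than 292.

292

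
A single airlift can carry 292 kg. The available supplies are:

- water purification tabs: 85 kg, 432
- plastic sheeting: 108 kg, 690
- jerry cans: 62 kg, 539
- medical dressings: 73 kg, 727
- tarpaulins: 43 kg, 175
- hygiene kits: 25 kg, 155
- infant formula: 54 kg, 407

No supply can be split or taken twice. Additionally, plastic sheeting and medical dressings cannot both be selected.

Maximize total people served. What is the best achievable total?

2105

The ratio heuristic lands on jerry cans + medical dressings + tarpaulins + hygiene kits + infant formula (2003) but leaves 35 kg idle.
The 68 kg tied up in tarpaulins and hygiene kits is better spent on water purification tabs — total rises to 2105 (274 kg).
An exhaustive check of the 128 subsets confirms 2105.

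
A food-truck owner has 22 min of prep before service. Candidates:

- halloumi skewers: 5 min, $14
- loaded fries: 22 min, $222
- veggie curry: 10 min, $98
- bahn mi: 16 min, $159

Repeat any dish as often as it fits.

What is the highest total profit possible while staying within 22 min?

222

By profit per min: loaded fries 10.09, bahn mi 9.94, veggie curry 9.80 lead.
Loaded fries uses 22 of the 22 min and totals 222.
No other feasible combination exceeds 222.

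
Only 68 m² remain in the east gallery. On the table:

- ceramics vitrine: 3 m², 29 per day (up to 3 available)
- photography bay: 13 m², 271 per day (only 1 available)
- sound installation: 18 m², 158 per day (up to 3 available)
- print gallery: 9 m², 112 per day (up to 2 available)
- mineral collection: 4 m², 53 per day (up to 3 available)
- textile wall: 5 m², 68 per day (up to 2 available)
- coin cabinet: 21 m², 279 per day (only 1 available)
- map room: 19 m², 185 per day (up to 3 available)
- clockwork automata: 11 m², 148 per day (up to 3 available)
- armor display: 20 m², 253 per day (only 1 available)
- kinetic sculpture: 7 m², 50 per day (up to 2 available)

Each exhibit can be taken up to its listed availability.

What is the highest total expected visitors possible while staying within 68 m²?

Ranking by ratio (expected visitors/m²): photography bay 20.85, textile wall 13.60, clockwork automata 13.45.
Taking photography bay + 3×mineral collection + 2×textile wall + 3×clockwork automata: 68 m² used, 1010 in expected visitors.
Every other selection either busts 68 m² or exceeds an availability limit or fails to beat 1010.

1010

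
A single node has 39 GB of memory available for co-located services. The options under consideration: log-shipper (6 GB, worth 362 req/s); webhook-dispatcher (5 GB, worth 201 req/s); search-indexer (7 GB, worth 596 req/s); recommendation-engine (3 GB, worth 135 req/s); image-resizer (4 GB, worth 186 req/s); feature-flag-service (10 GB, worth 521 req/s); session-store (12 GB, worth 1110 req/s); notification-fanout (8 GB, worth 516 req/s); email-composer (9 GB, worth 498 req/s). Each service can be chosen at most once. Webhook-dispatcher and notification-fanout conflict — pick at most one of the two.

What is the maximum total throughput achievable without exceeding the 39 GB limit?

Filling by ratio: log-shipper + search-indexer + image-resizer + session-store + notification-fanout for 2770, with 2 GB left unused.
Replace log-shipper and image-resizer with recommendation-engine + email-composer: the trade gains 85 net, giving 2855 at 39 GB.
No other feasible combination exceeds 2855.

2855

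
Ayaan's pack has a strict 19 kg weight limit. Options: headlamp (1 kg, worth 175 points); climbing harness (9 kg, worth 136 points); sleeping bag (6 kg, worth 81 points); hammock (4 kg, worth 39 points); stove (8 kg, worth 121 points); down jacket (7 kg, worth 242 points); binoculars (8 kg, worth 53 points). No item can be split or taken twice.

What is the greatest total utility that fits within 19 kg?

Greedy by ratio would take headlamp + stove + down jacket: 16 kg used, total 538.
Replace stove with climbing harness: the trade gains 15 net, giving 553 at 17 kg.
Next best is headlamp + stove + down jacket at 538 (16 kg) — short by 15.

553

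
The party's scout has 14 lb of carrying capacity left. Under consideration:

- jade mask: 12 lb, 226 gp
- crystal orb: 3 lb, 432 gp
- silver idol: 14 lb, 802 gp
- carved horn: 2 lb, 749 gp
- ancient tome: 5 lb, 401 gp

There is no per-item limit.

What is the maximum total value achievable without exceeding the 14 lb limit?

Best packing: 7×carved horn — 14 lb, 5243 total.
No other feasible combination exceeds 5243.

5243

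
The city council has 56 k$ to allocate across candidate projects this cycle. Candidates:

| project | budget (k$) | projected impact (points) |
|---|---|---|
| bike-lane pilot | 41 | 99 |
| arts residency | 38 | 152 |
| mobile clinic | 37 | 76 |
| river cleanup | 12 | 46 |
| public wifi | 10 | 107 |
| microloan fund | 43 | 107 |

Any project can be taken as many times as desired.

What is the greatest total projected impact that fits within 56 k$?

Taking 5×public wifi: 50 k$ used, 535 in projected impact.
That's the maximum — no swap from here does better than 535.

535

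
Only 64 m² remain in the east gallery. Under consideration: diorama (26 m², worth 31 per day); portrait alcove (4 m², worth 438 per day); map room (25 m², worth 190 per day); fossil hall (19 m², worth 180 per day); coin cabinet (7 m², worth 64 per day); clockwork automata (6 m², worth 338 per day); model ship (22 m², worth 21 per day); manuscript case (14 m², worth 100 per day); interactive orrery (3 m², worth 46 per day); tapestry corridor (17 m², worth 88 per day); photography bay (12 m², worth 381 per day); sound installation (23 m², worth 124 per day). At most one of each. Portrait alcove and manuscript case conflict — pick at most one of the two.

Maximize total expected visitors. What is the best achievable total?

1471

Taking the top-ratio exhibits first gives portrait alcove + fossil hall + coin cabinet + clockwork automata + interactive orrery + photography bay for 1447 (51 m²).
Replace coin cabinet with tapestry corridor: the trade gains 24 net, giving 1471 at 61 m².
Next best is portrait alcove + fossil hall + clockwork automata + photography bay + sound installation at 1461 (64 m²) — short by 10.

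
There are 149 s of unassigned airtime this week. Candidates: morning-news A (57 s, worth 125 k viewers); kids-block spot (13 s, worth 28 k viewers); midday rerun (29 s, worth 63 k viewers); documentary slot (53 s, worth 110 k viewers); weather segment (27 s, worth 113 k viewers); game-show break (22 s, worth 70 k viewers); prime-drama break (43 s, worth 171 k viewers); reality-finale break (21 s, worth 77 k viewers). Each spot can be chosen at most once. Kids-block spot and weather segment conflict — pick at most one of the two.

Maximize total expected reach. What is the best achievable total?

Taking midday rerun + weather segment + game-show break + prime-drama break + reality-finale break: 142 s used, 494 in expected reach.
The spare 7 s is too small for any remaining spot, and no feasible exchange beats 494.

494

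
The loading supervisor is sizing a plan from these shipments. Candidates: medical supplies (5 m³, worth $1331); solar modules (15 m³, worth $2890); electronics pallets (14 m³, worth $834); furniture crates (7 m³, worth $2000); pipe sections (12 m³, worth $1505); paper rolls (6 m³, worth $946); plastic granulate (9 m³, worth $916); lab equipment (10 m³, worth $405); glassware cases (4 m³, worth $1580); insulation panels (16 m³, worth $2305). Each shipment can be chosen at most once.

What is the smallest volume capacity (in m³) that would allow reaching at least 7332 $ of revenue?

31

Look for the lowest-volume combination reaching 7332.
medical supplies + solar modules + furniture crates + glassware cases reaches 7801 using 31 m³.
No combination under 31 m³ hits 7332.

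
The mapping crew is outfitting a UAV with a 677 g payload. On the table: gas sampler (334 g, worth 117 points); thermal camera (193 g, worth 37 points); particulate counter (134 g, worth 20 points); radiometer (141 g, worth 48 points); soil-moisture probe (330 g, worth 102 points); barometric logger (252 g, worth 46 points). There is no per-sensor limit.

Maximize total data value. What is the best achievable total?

Best packing: 2×gas sampler — 668 g, 234 total.
Every other selection either busts 677 g or fails to beat 234.

234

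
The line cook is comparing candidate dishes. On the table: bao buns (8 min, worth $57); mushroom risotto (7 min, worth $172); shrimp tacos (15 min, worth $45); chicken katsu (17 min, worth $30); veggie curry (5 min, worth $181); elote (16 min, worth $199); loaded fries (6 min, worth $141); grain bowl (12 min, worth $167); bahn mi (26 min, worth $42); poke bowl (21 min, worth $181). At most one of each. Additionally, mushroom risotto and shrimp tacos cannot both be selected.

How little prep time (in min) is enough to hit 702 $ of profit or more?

Need the lightest bundle worth ≥ 702.
Taking bao buns + mushroom risotto + veggie curry + loaded fries + grain bowl gives 718 (≥ 702) for 38 min.
Below 38 min the best achievable stays under 702.

38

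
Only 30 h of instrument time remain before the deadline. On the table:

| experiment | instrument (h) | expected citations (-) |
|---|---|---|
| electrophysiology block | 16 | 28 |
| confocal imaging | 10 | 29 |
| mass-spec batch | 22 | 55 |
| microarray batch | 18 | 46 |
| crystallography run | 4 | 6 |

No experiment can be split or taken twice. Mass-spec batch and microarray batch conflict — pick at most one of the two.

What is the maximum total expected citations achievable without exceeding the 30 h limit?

75

Best packing: confocal imaging + microarray batch — 28 h, 75 total.
Next best is electrophysiology block + confocal imaging + crystallography run at 63 (30 h) — short by 12.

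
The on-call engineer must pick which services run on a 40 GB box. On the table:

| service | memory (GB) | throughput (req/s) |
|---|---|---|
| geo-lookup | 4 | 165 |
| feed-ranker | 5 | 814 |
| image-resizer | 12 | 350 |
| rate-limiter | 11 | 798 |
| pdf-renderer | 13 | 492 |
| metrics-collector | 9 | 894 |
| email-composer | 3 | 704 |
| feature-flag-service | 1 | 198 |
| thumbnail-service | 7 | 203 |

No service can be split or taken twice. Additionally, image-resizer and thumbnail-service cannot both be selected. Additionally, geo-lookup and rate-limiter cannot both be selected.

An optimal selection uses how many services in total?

Best achievable throughput is 3611.
One optimal bundle: feed-ranker + rate-limiter + metrics-collector + email-composer + feature-flag-service + thumbnail-service (36 GB).
Any selection reaching 3611 contains exactly 6 services.

6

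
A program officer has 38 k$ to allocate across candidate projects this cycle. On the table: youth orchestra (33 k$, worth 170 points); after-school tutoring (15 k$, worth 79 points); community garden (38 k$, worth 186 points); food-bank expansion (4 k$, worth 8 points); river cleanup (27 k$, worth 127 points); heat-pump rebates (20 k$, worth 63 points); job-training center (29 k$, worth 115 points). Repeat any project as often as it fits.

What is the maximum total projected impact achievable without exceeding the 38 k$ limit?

Greedy by ratio would take 2×after-school tutoring + 2×food-bank expansion: 38 k$ used, total 174.
The 38 k$ tied up in 2×after-school tutoring and 2×food-bank expansion is better spent on community garden — total rises to 186 (38 k$).

186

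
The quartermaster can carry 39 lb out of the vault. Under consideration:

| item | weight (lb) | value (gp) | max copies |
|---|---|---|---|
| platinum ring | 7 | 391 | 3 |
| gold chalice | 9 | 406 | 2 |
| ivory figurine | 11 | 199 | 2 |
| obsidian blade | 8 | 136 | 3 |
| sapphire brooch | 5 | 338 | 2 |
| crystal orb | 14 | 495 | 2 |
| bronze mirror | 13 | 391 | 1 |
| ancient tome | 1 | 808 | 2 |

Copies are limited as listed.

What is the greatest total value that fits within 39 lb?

Greedy by ratio would take 3×platinum ring + 2×sapphire brooch + 2×ancient tome: 33 lb used, total 3465.
The 12 lb tied up in platinum ring and sapphire brooch is better spent on 2×gold chalice — total rises to 3548 (39 lb).
Nothing else within 39 lb beats 3548.

3548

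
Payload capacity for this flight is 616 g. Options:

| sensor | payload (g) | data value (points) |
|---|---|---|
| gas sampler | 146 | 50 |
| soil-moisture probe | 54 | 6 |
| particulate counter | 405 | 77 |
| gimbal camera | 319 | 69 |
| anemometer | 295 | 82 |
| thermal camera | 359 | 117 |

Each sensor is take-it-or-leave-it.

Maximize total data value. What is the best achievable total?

173

Gas sampler + soil-moisture probe + thermal camera uses 559 of the 616 g and totals 173.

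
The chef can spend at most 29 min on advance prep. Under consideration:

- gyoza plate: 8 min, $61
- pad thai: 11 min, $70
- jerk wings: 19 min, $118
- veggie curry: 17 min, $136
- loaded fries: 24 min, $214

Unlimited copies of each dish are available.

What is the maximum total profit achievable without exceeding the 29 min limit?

214

Loaded fries uses 24 of the 29 min and totals 214.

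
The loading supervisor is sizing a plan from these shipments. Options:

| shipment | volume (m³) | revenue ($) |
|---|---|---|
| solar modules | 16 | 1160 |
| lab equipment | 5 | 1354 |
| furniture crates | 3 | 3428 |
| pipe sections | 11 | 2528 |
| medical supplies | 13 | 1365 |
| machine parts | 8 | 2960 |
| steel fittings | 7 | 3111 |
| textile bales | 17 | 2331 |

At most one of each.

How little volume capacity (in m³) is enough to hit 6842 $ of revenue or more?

15

Need the lightest bundle worth ≥ 6842.
lab equipment + furniture crates + steel fittings: 7893 revenue at 15 m³.
Below 15 m³ the best achievable stays under 6842.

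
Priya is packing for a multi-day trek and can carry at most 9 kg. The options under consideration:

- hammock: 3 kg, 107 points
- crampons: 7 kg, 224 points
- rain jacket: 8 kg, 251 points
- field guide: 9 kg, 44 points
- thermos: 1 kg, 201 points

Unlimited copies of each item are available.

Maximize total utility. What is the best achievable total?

1809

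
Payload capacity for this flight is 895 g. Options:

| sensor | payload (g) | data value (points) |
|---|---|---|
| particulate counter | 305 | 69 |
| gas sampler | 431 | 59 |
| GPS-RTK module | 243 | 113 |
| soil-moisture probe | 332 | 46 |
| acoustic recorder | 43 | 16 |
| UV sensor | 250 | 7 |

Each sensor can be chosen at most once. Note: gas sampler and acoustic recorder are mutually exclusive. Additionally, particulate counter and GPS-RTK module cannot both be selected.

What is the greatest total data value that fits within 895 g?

182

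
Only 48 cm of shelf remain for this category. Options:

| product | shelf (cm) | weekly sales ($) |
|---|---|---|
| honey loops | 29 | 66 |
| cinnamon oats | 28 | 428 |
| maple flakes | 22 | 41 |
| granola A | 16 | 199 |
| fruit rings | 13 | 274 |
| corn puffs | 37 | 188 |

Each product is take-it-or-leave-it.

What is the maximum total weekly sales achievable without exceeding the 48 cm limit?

702

Ranking by ratio (weekly sales/cm): fruit rings 21.08, cinnamon oats 15.29, granola A 12.44.
The ratio ordering already packs tightly: cinnamon oats + fruit rings, 41 cm, 702.
The closest alternative, cinnamon oats + granola A, reaches only 627.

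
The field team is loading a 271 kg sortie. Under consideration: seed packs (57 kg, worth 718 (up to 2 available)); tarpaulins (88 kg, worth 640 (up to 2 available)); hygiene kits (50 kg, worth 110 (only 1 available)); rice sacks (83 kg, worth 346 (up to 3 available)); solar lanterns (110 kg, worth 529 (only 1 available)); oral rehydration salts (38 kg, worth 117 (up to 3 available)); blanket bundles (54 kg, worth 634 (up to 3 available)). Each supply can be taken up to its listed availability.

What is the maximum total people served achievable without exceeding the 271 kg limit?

Best packing: 2×seed packs + oral rehydration salts + 2×blanket bundles — 260 kg, 2821 total.
Nothing else within 271 kg beats 2821.

2821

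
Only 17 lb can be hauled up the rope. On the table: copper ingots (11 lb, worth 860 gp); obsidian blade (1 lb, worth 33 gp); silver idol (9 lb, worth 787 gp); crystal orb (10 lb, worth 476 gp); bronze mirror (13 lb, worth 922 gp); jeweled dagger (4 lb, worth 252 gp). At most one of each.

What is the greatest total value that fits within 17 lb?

Greedy by ratio would take obsidian blade + silver idol + jeweled dagger: 14 lb used, total 1072.
Replace obsidian blade and silver idol with bronze mirror: the trade gains 102 net, giving 1174 at 17 lb.

1174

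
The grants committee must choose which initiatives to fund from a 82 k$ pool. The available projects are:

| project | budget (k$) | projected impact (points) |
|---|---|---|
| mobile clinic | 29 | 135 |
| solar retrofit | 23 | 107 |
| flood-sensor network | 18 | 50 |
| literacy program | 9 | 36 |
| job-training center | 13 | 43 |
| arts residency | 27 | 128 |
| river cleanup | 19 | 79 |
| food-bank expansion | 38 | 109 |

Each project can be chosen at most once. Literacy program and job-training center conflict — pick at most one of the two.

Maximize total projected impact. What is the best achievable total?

370

Ranking by ratio (projected impact/k$): arts residency 4.74, mobile clinic 4.66, solar retrofit 4.65.
Taking mobile clinic + solar retrofit + arts residency: 79 k$ used, 370 in projected impact.
That's the maximum — no feasible swap from here does better than 370.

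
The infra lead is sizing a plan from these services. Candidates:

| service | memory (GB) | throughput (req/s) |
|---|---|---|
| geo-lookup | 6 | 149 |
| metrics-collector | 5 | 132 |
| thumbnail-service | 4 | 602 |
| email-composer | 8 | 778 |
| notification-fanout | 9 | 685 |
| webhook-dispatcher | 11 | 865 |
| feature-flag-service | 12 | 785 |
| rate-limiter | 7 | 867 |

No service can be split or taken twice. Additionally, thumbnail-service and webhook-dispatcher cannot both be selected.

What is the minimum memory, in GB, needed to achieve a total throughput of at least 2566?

28

Need the lightest bundle worth ≥ 2566.
Taking thumbnail-service + email-composer + notification-fanout + rate-limiter gives 2932 (≥ 2566) for 28 GB.
Any bundle with less than 28 GB falls short of 2566.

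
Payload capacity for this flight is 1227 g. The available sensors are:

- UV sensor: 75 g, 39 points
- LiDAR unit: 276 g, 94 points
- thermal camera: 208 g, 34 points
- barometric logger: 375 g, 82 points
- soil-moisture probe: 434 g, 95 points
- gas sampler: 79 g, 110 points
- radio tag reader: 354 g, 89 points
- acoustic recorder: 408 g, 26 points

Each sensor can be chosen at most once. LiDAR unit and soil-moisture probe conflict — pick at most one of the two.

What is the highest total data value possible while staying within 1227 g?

414

UV sensor + LiDAR unit + barometric logger + gas sampler + radio tag reader uses 1159 of the 1227 g and totals 414.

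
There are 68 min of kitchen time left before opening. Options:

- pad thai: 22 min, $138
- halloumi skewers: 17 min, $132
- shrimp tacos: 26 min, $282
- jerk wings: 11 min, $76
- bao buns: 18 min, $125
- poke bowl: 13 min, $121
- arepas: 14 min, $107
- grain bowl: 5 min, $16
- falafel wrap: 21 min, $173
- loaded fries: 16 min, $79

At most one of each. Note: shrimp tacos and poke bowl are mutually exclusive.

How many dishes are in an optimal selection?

The maximum profit within 68 min is 597.
halloumi skewers + shrimp tacos + jerk wings + arepas hits 597 at 68 min.
Every optimal selection uses 4 dishes.

4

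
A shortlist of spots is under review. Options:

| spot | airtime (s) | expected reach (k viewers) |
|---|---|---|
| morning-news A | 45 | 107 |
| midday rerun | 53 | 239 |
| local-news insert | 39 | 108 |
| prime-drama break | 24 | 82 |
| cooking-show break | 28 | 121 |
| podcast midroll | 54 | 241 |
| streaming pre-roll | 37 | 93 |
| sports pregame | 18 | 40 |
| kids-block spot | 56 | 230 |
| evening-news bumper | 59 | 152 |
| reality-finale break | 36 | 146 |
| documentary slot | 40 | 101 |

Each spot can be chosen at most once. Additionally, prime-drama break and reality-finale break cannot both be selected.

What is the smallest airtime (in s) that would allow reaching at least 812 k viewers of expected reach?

191

Minimise s subject to total expected reach ≥ 812.
midday rerun + cooking-show break + podcast midroll + kids-block spot: 831 expected reach at 191 s.
Below 191 s the best achievable stays under 812.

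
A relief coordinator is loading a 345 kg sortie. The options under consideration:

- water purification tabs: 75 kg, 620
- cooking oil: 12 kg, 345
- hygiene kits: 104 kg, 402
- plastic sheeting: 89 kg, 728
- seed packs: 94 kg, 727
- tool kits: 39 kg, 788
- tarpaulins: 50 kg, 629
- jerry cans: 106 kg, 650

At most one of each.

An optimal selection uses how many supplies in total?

The maximum people served within 345 kg is 3238.
For example cooking oil + plastic sheeting + seed packs + tool kits + jerry cans achieves it, using 340 kg.
All optima have 5 supplies.

5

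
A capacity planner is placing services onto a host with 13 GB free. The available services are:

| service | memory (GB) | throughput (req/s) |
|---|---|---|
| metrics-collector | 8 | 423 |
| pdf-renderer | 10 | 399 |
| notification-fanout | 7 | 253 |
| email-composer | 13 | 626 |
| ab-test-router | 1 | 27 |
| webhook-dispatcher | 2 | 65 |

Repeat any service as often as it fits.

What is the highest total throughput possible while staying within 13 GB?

626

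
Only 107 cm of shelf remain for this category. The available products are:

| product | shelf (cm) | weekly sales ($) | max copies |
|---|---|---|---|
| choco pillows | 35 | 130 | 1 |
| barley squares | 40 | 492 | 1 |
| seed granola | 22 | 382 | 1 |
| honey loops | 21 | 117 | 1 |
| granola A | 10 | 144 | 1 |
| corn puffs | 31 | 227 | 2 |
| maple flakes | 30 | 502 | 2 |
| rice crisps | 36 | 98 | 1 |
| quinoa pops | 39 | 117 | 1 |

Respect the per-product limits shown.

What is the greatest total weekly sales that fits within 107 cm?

1530

The ratio ordering already packs tightly: seed granola + granola A + 2×maple flakes, 92 cm, 1530.
The spare 15 cm is too small for any remaining product, and no exchange beats 1530.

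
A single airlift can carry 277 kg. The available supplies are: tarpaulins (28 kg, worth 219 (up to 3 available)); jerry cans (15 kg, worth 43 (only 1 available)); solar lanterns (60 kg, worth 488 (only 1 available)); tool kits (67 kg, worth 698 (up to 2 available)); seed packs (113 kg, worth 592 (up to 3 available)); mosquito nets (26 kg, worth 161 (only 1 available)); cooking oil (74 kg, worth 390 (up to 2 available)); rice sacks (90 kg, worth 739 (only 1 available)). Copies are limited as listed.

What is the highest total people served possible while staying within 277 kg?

2483

By people served per kg: tool kits 10.42, rice sacks 8.21, solar lanterns 8.13, tarpaulins 7.82 lead.
Filling by ratio: tarpaulins + jerry cans + 2×tool kits + rice sacks for 2397, with 10 kg left unused.
Reworking the packing: 2×tarpaulins + solar lanterns + 2×tool kits + mosquito nets uses 276 kg and improves the total to 2483.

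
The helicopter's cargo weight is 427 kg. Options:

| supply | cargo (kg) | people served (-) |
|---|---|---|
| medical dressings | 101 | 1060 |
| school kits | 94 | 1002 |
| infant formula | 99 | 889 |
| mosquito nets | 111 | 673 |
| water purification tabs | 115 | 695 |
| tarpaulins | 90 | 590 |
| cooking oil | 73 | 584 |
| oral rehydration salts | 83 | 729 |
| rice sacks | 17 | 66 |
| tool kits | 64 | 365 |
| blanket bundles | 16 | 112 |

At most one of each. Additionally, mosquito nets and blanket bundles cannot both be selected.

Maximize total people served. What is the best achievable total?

Best packing: medical dressings + school kits + infant formula + oral rehydration salts + rice sacks + blanket bundles — 410 kg, 3858 total.
Next best is medical dressings + school kits + infant formula + oral rehydration salts + blanket bundles at 3792 (393 kg) — short by 66.

3858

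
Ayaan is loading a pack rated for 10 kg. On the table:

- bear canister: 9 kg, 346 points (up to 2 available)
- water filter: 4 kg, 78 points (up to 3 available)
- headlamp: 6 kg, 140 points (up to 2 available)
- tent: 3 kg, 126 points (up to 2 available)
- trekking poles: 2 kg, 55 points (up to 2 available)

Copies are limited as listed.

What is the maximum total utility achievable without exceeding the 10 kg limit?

Ranking by ratio (utility/kg): tent 42.00, bear canister 38.44, trekking poles 27.50.
2×tent + 2×trekking poles uses 10 of the 10 kg and totals 362.
That's the maximum — no swap from here does better than 362.

362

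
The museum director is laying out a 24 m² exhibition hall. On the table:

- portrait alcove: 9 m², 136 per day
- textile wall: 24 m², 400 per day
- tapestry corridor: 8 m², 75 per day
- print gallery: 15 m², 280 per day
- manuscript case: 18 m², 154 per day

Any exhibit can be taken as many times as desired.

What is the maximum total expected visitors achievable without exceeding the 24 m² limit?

416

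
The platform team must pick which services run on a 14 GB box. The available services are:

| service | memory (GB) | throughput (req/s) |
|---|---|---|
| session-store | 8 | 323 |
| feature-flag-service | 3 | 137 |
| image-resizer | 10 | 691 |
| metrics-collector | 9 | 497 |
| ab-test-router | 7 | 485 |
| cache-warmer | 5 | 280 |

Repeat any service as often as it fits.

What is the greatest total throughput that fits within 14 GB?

2×ab-test-router uses 14 of the 14 GB and totals 970.
Nothing else within 14 GB beats 970.

970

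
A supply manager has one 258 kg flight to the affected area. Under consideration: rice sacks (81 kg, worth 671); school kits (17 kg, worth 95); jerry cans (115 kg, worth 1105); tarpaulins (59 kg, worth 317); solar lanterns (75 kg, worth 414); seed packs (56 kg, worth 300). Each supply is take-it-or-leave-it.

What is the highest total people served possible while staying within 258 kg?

By people served per kg: jerry cans 9.61, rice sacks 8.28, school kits 5.59, solar lanterns 5.52 lead.
Taking the top-ratio supplies first gives rice sacks + school kits + jerry cans for 1871 (213 kg).
Dropping school kits frees 17 kg; slotting in tarpaulins (59 kg) lifts the total to 2093 at 255 kg.

2093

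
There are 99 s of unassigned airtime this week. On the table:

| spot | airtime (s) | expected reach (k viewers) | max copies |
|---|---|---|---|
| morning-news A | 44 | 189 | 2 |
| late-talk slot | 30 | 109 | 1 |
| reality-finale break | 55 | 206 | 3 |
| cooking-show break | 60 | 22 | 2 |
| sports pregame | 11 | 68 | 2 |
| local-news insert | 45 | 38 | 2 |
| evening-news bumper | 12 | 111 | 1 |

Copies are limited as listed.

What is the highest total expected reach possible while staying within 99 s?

Filling by ratio: morning-news A + 2×sports pregame + evening-news bumper for 436, with 21 s left unused.
Replace sports pregame with late-talk slot: the trade gains 41 net, giving 477 at 97 s.
No other feasible combination exceeds 477.

477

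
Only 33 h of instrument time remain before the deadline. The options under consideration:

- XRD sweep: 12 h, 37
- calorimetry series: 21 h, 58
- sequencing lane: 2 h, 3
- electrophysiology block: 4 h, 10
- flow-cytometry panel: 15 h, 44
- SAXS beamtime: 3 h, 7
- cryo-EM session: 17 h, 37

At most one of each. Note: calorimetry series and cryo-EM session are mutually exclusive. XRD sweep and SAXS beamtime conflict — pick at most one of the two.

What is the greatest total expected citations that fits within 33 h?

95

Density check — XRD sweep 3.08, flow-cytometry panel 2.93, calorimetry series 2.76, electrophysiology block 2.50 are the best per h.
A density-first pass picks XRD sweep + sequencing lane + electrophysiology block + flow-cytometry panel — 94 at 33 h.
Dropping sequencing lane and electrophysiology block and flow-cytometry panel frees 21 h; slotting in calorimetry series (21 h) lifts the total to 95 at 33 h.
No other feasible combination exceeds 95.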